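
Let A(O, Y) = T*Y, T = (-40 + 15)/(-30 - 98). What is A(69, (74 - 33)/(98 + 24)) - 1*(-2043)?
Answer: 31904513/15616 ≈ 2043.1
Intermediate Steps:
T = 25/128 (T = -25/(-128) = -25*(-1/128) = 25/128 ≈ 0.19531)
A(O, Y) = 25*Y/128
A(69, (74 - 33)/(98 + 24)) - 1*(-2043) = 25*((74 - 33)/(98 + 24))/128 - 1*(-2043) = 25*(41/122)/128 + 2043 = 25*(41*(1/122))/128 + 2043 = (25/128)*(41/122) + 2043 = 1025/15616 + 2043 = 31904513/15616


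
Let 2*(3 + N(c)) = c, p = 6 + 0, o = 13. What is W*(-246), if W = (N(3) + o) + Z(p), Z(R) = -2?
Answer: -2337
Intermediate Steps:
p = 6
N(c) = -3 + c/2
W = 19/2 (W = ((-3 + (½)*3) + 13) - 2 = ((-3 + 3/2) + 13) - 2 = (-3/2 + 13) - 2 = 23/2 - 2 = 19/2 ≈ 9.5000)
W*(-246) = (19/2)*(-246) = -2337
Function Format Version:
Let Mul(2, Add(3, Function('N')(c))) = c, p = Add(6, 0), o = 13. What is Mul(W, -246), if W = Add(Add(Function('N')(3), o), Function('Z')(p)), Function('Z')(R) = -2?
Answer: -2337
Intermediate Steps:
p = 6
Function('N')(c) = Add(-3, Mul(Rational(1, 2), c))
W = Rational(19, 2) (W = Add(Add(Add(-3, Mul(Rational(1, 2), 3)), 13), -2) = Add(Add(Add(-3, Rational(3, 2)), 13), -2) = Add(Add(Rational(-3, 2), 13), -2) = Add(Rational(23, 2), -2) = Rational(19, 2) ≈ 9.5000)
Mul(W, -246) = Mul(Rational(19, 2), -246) = -2337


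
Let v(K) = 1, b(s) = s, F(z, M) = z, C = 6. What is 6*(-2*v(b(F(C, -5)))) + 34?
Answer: 22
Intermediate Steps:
6*(-2*v(b(F(C, -5)))) + 34 = 6*(-2*1) + 34 = 6*(-2) + 34 = -12 + 34 = 22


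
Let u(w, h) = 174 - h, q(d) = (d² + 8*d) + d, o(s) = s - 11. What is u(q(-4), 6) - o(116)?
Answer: 63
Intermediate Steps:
o(s) = -11 + s
q(d) = d² + 9*d
u(q(-4), 6) - o(116) = (174 - 1*6) - (-11 + 116) = (174 - 6) - 1*105 = 168 - 105 = 63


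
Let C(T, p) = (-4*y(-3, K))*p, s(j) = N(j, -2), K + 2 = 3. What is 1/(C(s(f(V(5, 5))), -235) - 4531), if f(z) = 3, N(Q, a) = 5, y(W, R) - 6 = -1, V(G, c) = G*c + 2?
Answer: 1/169 ≈ 0.0059172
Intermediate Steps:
V(G, c) = 2 + G*c
K = 1 (K = -2 + 3 = 1)
y(W, R) = 5 (y(W, R) = 6 - 1 = 5)
s(j) = 5
C(T, p) = -20*p (C(T, p) = (-4*5)*p = -20*p)
1/(C(s(f(V(5, 5))), -235) - 4531) = 1/(-20*(-235) - 4531) = 1/(4700 - 4531) = 1/169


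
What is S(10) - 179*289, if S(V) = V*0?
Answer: -51731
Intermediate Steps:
S(V) = 0
S(10) - 179*289 = 0 - 179*289 = 0 - 51731 = -51731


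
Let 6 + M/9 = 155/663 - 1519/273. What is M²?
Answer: 507871296/48841 ≈ 10398.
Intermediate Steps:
M = -22536/221 (M = -54 + 9*(155/663 - 1519/273) = -54 + 9*(155*(1/663) - 1519*1/273) = -54 + 9*(155/663 - 217/39) = -54 + 9*(-1178/221) = -54 - 10602/221 = -22536/221 ≈ -101.97)
M² = (-22536/221)² = 507871296/48841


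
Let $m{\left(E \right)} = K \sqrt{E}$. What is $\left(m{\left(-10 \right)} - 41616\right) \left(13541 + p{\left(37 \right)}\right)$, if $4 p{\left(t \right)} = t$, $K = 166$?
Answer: $-563907204 + \frac{4498683 i \sqrt{10}}{2} \approx -5.6391 \cdot 10^{8} + 7.113 \cdot 10^{6} i$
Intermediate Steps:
$p{\left(t \right)} = \frac{t}{4}$
$m{\left(E \right)} = 166 \sqrt{E}$
$\left(m{\left(-10 \right)} - 41616\right) \left(13541 + p{\left(37 \right)}\right) = \left(166 \sqrt{-10} - 41616\right) \left(13541 + \frac{1}{4} \cdot 37\right) = \left(166 i \sqrt{10} - 41616\right) \left(13541 + \frac{37}{4}\right) = \left(166 i \sqrt{10} - 41616\right) \frac{54201}{4} = \left(-41616 + 166 i \sqrt{10}\right) \frac{54201}{4} = -563907204 + \frac{4498683 i \sqrt{10}}{2}$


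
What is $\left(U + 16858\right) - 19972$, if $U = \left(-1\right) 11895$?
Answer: $-15009$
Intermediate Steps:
$U = -11895$
$\left(U + 16858\right) - 19972 = \left(-11895 + 16858\right) - 19972 = 4963 - 19972 = -15009$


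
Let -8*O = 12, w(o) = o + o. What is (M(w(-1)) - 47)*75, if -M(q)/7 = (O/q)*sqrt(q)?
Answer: -3525 - 1575*I*sqrt(2)/4 ≈ -3525.0 - 556.85*I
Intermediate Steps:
w(o) = 2*o
O = -3/2 (O = -1/8*12 = -3/2 ≈ -1.5000)
M(q) = 21/(2*sqrt(q)) (M(q) = -7*(-3/(2*q))*sqrt(q) = -(-21)/(2*sqrt(q)) = 21/(2*sqrt(q)))
(M(w(-1)) - 47)*75 = (21/(2*sqrt(2*(-1))) - 47)*75 = (21/(2*sqrt(-2)) - 47)*75 = (21*(-I*sqrt(2)/2)/2 - 47)*75 = (-21*I*sqrt(2)/4 - 47)*75 = (-47 - 21*I*sqrt(2)/4)*75 = -3525 - 1575*I*sqrt(2)/4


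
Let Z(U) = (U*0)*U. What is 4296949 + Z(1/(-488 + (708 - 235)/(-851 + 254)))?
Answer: 4296949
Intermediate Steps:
Z(U) = 0 (Z(U) = 0*U = 0)
4296949 + Z(1/(-488 + (708 - 235)/(-851 + 254))) = 4296949 + 0 = 4296949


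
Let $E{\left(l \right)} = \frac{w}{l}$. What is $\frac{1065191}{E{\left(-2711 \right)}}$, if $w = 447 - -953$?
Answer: $- \frac{2887732801}{1400} \approx -2.0627 \cdot 10^{6}$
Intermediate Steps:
$w = 1400$ ($w = 447 + 953 = 1400$)
$E{\left(l \right)} = \frac{1400}{l}$
$\frac{1065191}{E{\left(-2711 \right)}} = \frac{1065191}{1400 \frac{1}{-2711}} = \frac{1065191}{1400 \left(- \frac{1}{2711}\right)} = \frac{1065191}{- \frac{1400}{2711}} = 1065191 \left(- \frac{2711}{1400}\right) = - \frac{2887732801}{1400}$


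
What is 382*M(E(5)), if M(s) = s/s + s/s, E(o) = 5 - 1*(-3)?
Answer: 764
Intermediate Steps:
E(o) = 8 (E(o) = 5 + 3 = 8)
M(s) = 2 (M(s) = 1 + 1 = 2)
382*M(E(5)) = 382*2 = 764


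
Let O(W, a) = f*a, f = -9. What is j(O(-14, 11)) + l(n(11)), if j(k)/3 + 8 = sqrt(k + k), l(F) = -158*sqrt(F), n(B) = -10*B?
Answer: -24 - 158*I*sqrt(110) + 9*I*sqrt(22) ≈ -24.0 - 1614.9*I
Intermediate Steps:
O(W, a) = -9*a
j(k) = -24 + 3*sqrt(2)*sqrt(k) (j(k) = -24 + 3*sqrt(k + k) = -24 + 3*sqrt(2*k) = -24 + 3*(sqrt(2)*sqrt(k)) = -24 + 3*sqrt(2)*sqrt(k))
j(O(-14, 11)) + l(n(11)) = (-24 + 3*sqrt(2)*sqrt(-9*11)) - 158*I*sqrt(110) = (-24 + 3*sqrt(2)*sqrt(-99)) - 158*I*sqrt(110) = (-24 + 3*sqrt(2)*(3*I*sqrt(11))) - 158*I*sqrt(110) = (-24 + 9*I*sqrt(22)) - 158*I*sqrt(110) = -24 - 158*I*sqrt(110) + 9*I*sqrt(22)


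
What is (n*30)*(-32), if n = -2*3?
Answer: 5760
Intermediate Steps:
n = -6
(n*30)*(-32) = -6*30*(-32) = -180*(-32) = 5760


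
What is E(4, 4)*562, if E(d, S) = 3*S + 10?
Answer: 12364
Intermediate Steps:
E(d, S) = 10 + 3*S
E(4, 4)*562 = (10 + 3*4)*562 = (10 + 12)*562 = 22*562 = 12364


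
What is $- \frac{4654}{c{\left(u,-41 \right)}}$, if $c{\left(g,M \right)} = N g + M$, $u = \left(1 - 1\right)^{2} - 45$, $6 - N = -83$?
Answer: $\frac{2327}{2023} \approx 1.1503$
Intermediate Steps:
$N = 89$ ($N = 6 - -83 = 6 + 83 = 89$)
$u = -45$ ($u = 0^{2} - 45 = 0 - 45 = -45$)
$c{\left(g,M \right)} = M + 89 g$ ($c{\left(g,M \right)} = 89 g + M = M + 89 g$)
$- \frac{4654}{c{\left(u,-41 \right)}} = - \frac{4654}{-41 + 89 \left(-45\right)} = - \frac{4654}{-41 - 4005} = - \frac{4654}{-4046} = \left(-4654\right) \left(- \frac{1}{4046}\right) = \frac{2327}{2023}$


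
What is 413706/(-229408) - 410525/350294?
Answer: -59774112191/20090061488 ≈ -2.9753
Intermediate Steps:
413706/(-229408) - 410525/350294 = 413706*(-1/229408) - 410525*1/350294 = -206853/114704 - 410525/350294 = -59774112191/20090061488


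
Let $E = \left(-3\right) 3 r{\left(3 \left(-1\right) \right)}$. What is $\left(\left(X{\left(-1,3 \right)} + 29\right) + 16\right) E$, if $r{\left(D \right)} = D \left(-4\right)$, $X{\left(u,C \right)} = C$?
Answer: $-5184$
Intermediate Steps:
$r{\left(D \right)} = - 4 D$
$E = -108$ ($E = \left(-3\right) 3 \left(- 4 \cdot 3 \left(-1\right)\right) = - 9 \left(\left(-4\right) \left(-3\right)\right) = \left(-9\right) 12 = -108$)
$\left(\left(X{\left(-1,3 \right)} + 29\right) + 16\right) E = \left(\left(3 + 29\right) + 16\right) \left(-108\right) = \left(32 + 16\right) \left(-108\right) = 48 \left(-108\right) = -5184$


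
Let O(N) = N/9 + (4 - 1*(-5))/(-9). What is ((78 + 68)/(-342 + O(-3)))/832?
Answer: -219/428480 ≈ -0.00051111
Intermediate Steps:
O(N) = -1 + N/9 (O(N) = N*(⅑) + (4 + 5)*(-⅑) = N/9 + 9*(-⅑) = N/9 - 1 = -1 + N/9)
((78 + 68)/(-342 + O(-3)))/832 = ((78 + 68)/(-342 + (-1 + (⅑)*(-3))))/832 = (146/(-342 + (-1 - ⅓)))*(1/832) = (146/(-342 - 4/3))*(1/832) = (146/(-1030/3))*(1/832) = (146*(-3/1030))*(1/832) = -219/515*1/832 = -219/428480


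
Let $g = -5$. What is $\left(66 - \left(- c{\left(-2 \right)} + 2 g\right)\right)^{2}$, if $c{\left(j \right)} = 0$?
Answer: $5776$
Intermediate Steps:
$\left(66 - \left(- c{\left(-2 \right)} + 2 g\right)\right)^{2} = \left(66 + \left(\left(-2\right) \left(-5\right) + 0\right)\right)^{2} = \left(66 + \left(10 + 0\right)\right)^{2} = \left(66 + 10\right)^{2} = 76^{2} = 5776$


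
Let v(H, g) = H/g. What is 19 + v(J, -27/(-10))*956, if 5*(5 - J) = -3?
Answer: 54049/27 ≈ 2001.8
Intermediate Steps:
J = 28/5 (J = 5 - ⅕*(-3) = 5 + ⅗ = 28/5 ≈ 5.6000)
19 + v(J, -27/(-10))*956 = 19 + (28/(5*((-27/(-10)))))*956 = 19 + (28/(5*((-27*(-⅒)))))*956 = 19 + (28/(5*(27/10)))*956 = 19 + ((28/5)*(10/27))*956 = 19 + (56/27)*956 = 19 + 53536/27 = 54049/27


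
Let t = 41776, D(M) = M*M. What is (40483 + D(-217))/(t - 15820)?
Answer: 21893/6489 ≈ 3.3739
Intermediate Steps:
D(M) = M**2
(40483 + D(-217))/(t - 15820) = (40483 + (-217)**2)/(41776 - 15820) = (40483 + 47089)/25956 = 87572*(1/25956) = 21893/6489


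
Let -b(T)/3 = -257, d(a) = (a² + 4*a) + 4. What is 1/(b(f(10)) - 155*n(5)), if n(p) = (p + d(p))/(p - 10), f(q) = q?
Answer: 1/2445 ≈ 0.00040900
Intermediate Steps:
d(a) = 4 + a² + 4*a
b(T) = 771 (b(T) = -3*(-257) = 771)
n(p) = (4 + p² + 5*p)/(-10 + p) (n(p) = (p + (4 + p² + 4*p))/(p - 10) = (4 + p² + 5*p)/(-10 + p))
1/(b(f(10)) - 155*n(5)) = 1/(771 - 155*(4 + 5² + 5*5)/(-10 + 5)) = 1/(771 - 155*(4 + 25 + 25)/(-5)) = 1/(771 - (-31)*54) = 1/(771 - 155*(-54/5)) = 1/(771 + 1674) = 1/2445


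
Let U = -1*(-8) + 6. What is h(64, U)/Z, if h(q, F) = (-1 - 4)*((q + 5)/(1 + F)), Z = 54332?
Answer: -23/54332 ≈ -0.00042332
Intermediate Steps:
U = 14 (U = 8 + 6 = 14)
h(q, F) = -5*(5 + q)/(1 + F)
h(64, U)/Z = (5*(-5 - 1*64)/(1 + 14))/54332 = (5*(-5 - 64)/15)*(1/54332) = (5*(1/15)*(-69))*(1/54332) = -23*1/54332 = -23/54332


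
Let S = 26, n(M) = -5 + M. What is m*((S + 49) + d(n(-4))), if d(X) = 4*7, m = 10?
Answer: 1030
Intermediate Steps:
d(X) = 28
m*((S + 49) + d(n(-4))) = 10*((26 + 49) + 28) = 10*(75 + 28) = 10*103 = 1030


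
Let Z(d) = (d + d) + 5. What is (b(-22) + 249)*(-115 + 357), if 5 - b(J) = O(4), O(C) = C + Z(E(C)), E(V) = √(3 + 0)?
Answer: 59290 - 484*√3 ≈ 58452.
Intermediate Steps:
E(V) = √3
Z(d) = 5 + 2*d (Z(d) = 2*d + 5 = 5 + 2*d)
O(C) = 5 + C + 2*√3 (O(C) = C + (5 + 2*√3) = 5 + C + 2*√3)
b(J) = -4 - 2*√3 (b(J) = 5 - (5 + 4 + 2*√3) = 5 - (9 + 2*√3) = 5 + (-9 - 2*√3) = -4 - 2*√3)
(b(-22) + 249)*(-115 + 357) = ((-4 - 2*√3) + 249)*(-115 + 357) = (245 - 2*√3)*242 = 59290 - 484*√3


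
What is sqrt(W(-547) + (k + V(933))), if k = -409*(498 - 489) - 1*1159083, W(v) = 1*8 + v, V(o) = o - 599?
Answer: I*sqrt(1162969) ≈ 1078.4*I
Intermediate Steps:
V(o) = -599 + o
W(v) = 8 + v
k = -1162764 (k = -409*9 - 1159083 = -3681 - 1159083 = -1162764)
sqrt(W(-547) + (k + V(933))) = sqrt((8 - 547) + (-1162764 + (-599 + 933))) = sqrt(-539 + (-1162764 + 334)) = sqrt(-539 - 1162430) = sqrt(-1162969) = I*sqrt(1162969)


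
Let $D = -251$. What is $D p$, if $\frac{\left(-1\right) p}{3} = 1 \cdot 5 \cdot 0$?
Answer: $0$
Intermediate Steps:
$p = 0$ ($p = - 3 \cdot 1 \cdot 5 \cdot 0 = - 3 \cdot 5 \cdot 0 = \left(-3\right) 0 = 0$)
$D p = \left(-251\right) 0 = 0$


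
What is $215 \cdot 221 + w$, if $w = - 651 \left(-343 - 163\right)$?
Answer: $376921$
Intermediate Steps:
$w = 329406$ ($w = \left(-651\right) \left(-506\right) = 329406$)
$215 \cdot 221 + w = 215 \cdot 221 + 329406 = 47515 + 329406 = 376921$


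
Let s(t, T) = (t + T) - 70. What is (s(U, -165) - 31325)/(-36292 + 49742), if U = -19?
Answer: -31579/13450 ≈ -2.3479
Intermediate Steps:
s(t, T) = -70 + T + t (s(t, T) = (T + t) - 70 = -70 + T + t)
(s(U, -165) - 31325)/(-36292 + 49742) = ((-70 - 165 - 19) - 31325)/(-36292 + 49742) = (-254 - 31325)/13450 = -31579*1/13450 = -31579/13450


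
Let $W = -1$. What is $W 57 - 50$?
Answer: $-107$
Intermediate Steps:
$W 57 - 50 = \left(-1\right) 57 - 50 = -57 - 50 = -107$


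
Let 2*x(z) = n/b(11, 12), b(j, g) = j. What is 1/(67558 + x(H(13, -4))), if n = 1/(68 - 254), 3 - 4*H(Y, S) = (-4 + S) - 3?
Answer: 4092/276447335 ≈ 1.4802e-5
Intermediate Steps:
H(Y, S) = 5/2 - S/4 (H(Y, S) = ¾ - ((-4 + S) - 3)/4 = ¾ - (-7 + S)/4 = ¾ + (7/4 - S/4) = 5/2 - S/4)
n = -1/186 (n = 1/(-186) = -1/186 ≈ -0.0053763)
x(z) = -1/4092 (x(z) = (-1/186/11)/2 = (-1/186*1/11)/2 = (½)*(-1/2046) = -1/4092)
1/(67558 + x(H(13, -4))) = 1/(67558 - 1/4092) = 1/(276447335/4092) = 4092/276447335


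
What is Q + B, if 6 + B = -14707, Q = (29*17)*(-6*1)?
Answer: -17671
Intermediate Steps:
Q = -2958 (Q = 493*(-6) = -2958)
B = -14713 (B = -6 - 14707 = -14713)
Q + B = -2958 - 14713 = -17671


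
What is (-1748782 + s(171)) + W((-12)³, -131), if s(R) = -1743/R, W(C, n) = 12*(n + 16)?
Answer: -99759815/57 ≈ -1.7502e+6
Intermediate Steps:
W(C, n) = 192 + 12*n (W(C, n) = 12*(16 + n) = 192 + 12*n)
(-1748782 + s(171)) + W((-12)³, -131) = (-1748782 - 1743/171) + (192 + 12*(-131)) = (-1748782 - 1743*1/171) + (192 - 1572) = (-1748782 - 581/57) - 1380 = -99681155/57 - 1380 = -99759815/57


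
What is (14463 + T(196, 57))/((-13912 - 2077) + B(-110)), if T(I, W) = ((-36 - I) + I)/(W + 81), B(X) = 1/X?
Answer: -36590730/40452193 ≈ -0.90454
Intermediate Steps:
T(I, W) = -36/(81 + W)
(14463 + T(196, 57))/((-13912 - 2077) + B(-110)) = (14463 - 36/(81 + 57))/((-13912 - 2077) + 1/(-110)) = (14463 - 36/138)/(-15989 - 1/110) = (14463 - 36*1/138)/(-1758791/110) = (14463 - 6/23)*(-110/1758791) = (332643/23)*(-110/1758791) = -36590730/40452193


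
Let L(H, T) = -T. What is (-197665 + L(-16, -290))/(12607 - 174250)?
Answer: 197375/161643 ≈ 1.2211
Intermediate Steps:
(-197665 + L(-16, -290))/(12607 - 174250) = (-197665 - 1*(-290))/(12607 - 174250) = (-197665 + 290)/(-161643) = -197375*(-1/161643) = 197375/161643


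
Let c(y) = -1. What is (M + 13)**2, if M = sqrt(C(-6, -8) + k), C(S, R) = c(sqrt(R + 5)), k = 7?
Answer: (13 + sqrt(6))**2 ≈ 238.69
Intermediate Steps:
C(S, R) = -1
M = sqrt(6) (M = sqrt(-1 + 7) = sqrt(6) ≈ 2.4495)
(M + 13)**2 = (sqrt(6) + 13)**2 = (13 + sqrt(6))**2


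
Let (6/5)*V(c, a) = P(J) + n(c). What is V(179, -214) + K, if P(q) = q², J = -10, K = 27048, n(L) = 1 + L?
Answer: 81844/3 ≈ 27281.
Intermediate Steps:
V(c, a) = 505/6 + 5*c/6 (V(c, a) = 5*((-10)² + (1 + c))/6 = 5*(100 + (1 + c))/6 = 5*(101 + c)/6 = 505/6 + 5*c/6)
V(179, -214) + K = (505/6 + (⅚)*179) + 27048 = (505/6 + 895/6) + 27048 = 700/3 + 27048 = 81844/3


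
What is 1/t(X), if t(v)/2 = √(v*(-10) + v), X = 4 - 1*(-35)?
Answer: -I*√39/234 ≈ -0.026688*I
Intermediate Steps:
X = 39 (X = 4 + 35 = 39)
t(v) = 6*√(-v) (t(v) = 2*√(v*(-10) + v) = 2*√(-10*v + v) = 2*√(-9*v) = 2*(3*√(-v)) = 6*√(-v))
1/t(X) = 1/(6*√(-1*39)) = 1/(6*√(-39)) = 1/(6*(I*√39)) = 1/(6*I*√39) = -I*√39/234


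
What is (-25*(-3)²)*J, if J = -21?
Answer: 4725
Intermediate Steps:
(-25*(-3)²)*J = -25*(-3)²*(-21) = -25*9*(-21) = -225*(-21) = 4725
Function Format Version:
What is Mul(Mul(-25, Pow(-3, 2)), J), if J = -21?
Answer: 4725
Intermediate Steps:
Mul(Mul(-25, Pow(-3, 2)), J) = Mul(Mul(-25, Pow(-3, 2)), -21) = Mul(Mul(-25, 9), -21) = Mul(-225, -21) = 4725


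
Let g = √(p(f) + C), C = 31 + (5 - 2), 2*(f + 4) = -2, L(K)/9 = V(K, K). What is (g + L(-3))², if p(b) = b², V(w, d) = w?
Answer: (27 - √59)² ≈ 373.22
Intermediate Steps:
L(K) = 9*K
f = -5 (f = -4 + (½)*(-2) = -4 - 1 = -5)
C = 34 (C = 31 + 3 = 34)
g = √59 (g = √((-5)² + 34) = √(25 + 34) = √59 ≈ 7.6811)
(g + L(-3))² = (√59 + 9*(-3))² = (√59 - 27)² = (-27 + √59)²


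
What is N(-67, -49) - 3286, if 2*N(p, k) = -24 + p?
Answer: -6663/2 ≈ -3331.5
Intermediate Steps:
N(p, k) = -12 + p/2 (N(p, k) = (-24 + p)/2 = -12 + p/2)
N(-67, -49) - 3286 = (-12 + (½)*(-67)) - 3286 = (-12 - 67/2) - 3286 = -91/2 - 3286 = -6663/2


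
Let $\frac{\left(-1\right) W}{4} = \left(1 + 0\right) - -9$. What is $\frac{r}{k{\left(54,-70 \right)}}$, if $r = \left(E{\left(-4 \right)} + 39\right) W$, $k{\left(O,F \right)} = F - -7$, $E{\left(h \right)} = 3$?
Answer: $\frac{80}{3} \approx 26.667$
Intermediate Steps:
$k{\left(O,F \right)} = 7 + F$ ($k{\left(O,F \right)} = F + 7 = 7 + F$)
$W = -40$ ($W = - 4 \left(\left(1 + 0\right) - -9\right) = - 4 \left(1 + 9\right) = \left(-4\right) 10 = -40$)
$r = -1680$ ($r = \left(3 + 39\right) \left(-40\right) = 42 \left(-40\right) = -1680$)
$\frac{r}{k{\left(54,-70 \right)}} = - \frac{1680}{7 - 70} = - \frac{1680}{-63} = \left(-1680\right) \left(- \frac{1}{63}\right) = \frac{80}{3}$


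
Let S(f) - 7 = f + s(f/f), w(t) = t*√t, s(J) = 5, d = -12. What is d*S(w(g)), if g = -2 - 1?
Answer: -144 + 36*I*√3 ≈ -144.0 + 62.354*I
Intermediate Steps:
g = -3
w(t) = t^(3/2)
S(f) = 12 + f (S(f) = 7 + (f + 5) = 7 + (5 + f) = 12 + f)
d*S(w(g)) = -12*(12 + (-3)^(3/2)) = -12*(12 - 3*I*√3) = -144 + 36*I*√3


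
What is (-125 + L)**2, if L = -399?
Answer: 274576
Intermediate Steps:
(-125 + L)**2 = (-125 - 399)**2 = (-524)**2 = 274576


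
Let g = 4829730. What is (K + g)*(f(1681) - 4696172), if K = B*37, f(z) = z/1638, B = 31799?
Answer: -46202376150450115/1638 ≈ -2.8207e+13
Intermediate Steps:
f(z) = z/1638 (f(z) = z*(1/1638) = z/1638)
K = 1176563 (K = 31799*37 = 1176563)
(K + g)*(f(1681) - 4696172) = (1176563 + 4829730)*((1/1638)*1681 - 4696172) = 6006293*(1681/1638 - 4696172) = 6006293*(-7692328055/1638) = -46202376150450115/1638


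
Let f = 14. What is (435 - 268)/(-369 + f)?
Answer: -167/355 ≈ -0.47042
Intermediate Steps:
(435 - 268)/(-369 + f) = (435 - 268)/(-369 + 14) = 167/(-355) = 167*(-1/355) = -167/355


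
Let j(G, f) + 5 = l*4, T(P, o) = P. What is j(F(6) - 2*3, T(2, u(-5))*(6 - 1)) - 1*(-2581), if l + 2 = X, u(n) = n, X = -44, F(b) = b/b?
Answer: 2392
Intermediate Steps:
F(b) = 1
l = -46 (l = -2 - 44 = -46)
j(G, f) = -189 (j(G, f) = -5 - 46*4 = -5 - 184 = -189)
j(F(6) - 2*3, T(2, u(-5))*(6 - 1)) - 1*(-2581) = -189 - 1*(-2581) = -189 + 2581 = 2392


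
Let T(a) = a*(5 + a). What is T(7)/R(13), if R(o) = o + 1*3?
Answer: 21/4 ≈ 5.2500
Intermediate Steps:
R(o) = 3 + o (R(o) = o + 3 = 3 + o)
T(7)/R(13) = (7*(5 + 7))/(3 + 13) = (7*12)/16 = 84*(1/16) = 21/4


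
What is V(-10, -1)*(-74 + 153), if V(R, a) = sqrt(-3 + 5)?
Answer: 79*sqrt(2) ≈ 111.72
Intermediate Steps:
V(R, a) = sqrt(2)
V(-10, -1)*(-74 + 153) = sqrt(2)*(-74 + 153) = sqrt(2)*79 = 79*sqrt(2)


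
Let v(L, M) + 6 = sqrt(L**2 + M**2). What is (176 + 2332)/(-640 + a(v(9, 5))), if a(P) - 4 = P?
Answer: -805068/206029 - 1254*sqrt(106)/206029 ≈ -3.9702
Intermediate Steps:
v(L, M) = -6 + sqrt(L**2 + M**2)
a(P) = 4 + P
(176 + 2332)/(-640 + a(v(9, 5))) = (176 + 2332)/(-640 + (4 + (-6 + sqrt(9**2 + 5**2)))) = 2508/(-640 + (4 + (-6 + sqrt(81 + 25)))) = 2508/(-640 + (4 + (-6 + sqrt(106)))) = 2508/(-640 + (-2 + sqrt(106))) = 2508/(-642 + sqrt(106))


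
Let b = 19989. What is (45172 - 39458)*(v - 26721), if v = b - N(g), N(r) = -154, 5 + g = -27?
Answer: -37586692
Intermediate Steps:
g = -32 (g = -5 - 27 = -32)
v = 20143 (v = 19989 - 1*(-154) = 19989 + 154 = 20143)
(45172 - 39458)*(v - 26721) = (45172 - 39458)*(20143 - 26721) = 5714*(-6578) = -37586692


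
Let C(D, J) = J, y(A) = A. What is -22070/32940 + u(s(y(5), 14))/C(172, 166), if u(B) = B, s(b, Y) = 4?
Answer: -176593/273402 ≈ -0.64591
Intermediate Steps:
-22070/32940 + u(s(y(5), 14))/C(172, 166) = -22070/32940 + 4/166 = -22070*1/32940 + 4*(1/166) = -2207/3294 + 2/83 = -176593/273402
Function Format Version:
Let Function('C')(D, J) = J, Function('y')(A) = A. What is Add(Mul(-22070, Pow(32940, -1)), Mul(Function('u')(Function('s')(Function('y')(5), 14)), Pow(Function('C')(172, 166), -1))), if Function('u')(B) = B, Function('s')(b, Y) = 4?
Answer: Rational(-176593, 273402) ≈ -0.64591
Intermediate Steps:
Add(Mul(-22070, Pow(32940, -1)), Mul(Function('u')(Function('s')(Function('y')(5), 14)), Pow(Function('C')(172, 166), -1))) = Add(Mul(-22070, Pow(32940, -1)), Mul(4, Pow(166, -1))) = Add(Mul(-22070, Rational(1, 32940)), Mul(4, Rational(1, 166))) = Add(Rational(-2207, 3294), Rational(2, 83)) = Rational(-176593, 273402)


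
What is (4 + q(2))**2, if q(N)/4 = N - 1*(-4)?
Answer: 784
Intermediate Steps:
q(N) = 16 + 4*N (q(N) = 4*(N - 1*(-4)) = 4*(N + 4) = 4*(4 + N) = 16 + 4*N)
(4 + q(2))**2 = (4 + (16 + 4*2))**2 = (4 + (16 + 8))**2 = (4 + 24)**2 = 28**2 = 784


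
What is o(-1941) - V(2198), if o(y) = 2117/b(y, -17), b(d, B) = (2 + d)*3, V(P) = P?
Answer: -12787883/5817 ≈ -2198.4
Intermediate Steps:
b(d, B) = 6 + 3*d
o(y) = 2117/(6 + 3*y)
o(-1941) - V(2198) = 2117/(3*(2 - 1941)) - 1*2198 = (2117/3)/(-1939) - 2198 = (2117/3)*(-1/1939) - 2198 = -2117/5817 - 2198 = -12787883/5817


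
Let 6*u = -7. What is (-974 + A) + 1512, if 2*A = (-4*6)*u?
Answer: 552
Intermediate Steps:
u = -7/6 (u = (1/6)*(-7) = -7/6 ≈ -1.1667)
A = 14 (A = (-4*6*(-7/6))/2 = (-24*(-7/6))/2 = (1/2)*28 = 14)
(-974 + A) + 1512 = (-974 + 14) + 1512 = -960 + 1512 = 552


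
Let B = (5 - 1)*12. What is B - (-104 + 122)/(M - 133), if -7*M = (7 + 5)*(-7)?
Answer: 5826/121 ≈ 48.149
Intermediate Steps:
M = 12 (M = -(7 + 5)*(-7)/7 = -12*(-7)/7 = -1/7*(-84) = 12)
B = 48 (B = 4*12 = 48)
B - (-104 + 122)/(M - 133) = 48 - (-104 + 122)/(12 - 133) = 48 - 18/(-121) = 48 - 18*(-1)/121 = 48 - 1*(-18/121) = 48 + 18/121 = 5826/121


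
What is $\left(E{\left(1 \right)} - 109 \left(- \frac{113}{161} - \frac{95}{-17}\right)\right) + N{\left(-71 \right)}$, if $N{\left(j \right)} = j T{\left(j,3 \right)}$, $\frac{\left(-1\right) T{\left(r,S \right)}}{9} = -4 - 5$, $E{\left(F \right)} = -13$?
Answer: $- \frac{17233834}{2737} \approx -6296.6$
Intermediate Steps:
$T{\left(r,S \right)} = 81$ ($T{\left(r,S \right)} = - 9 \left(-4 - 5\right) = \left(-9\right) \left(-9\right) = 81$)
$N{\left(j \right)} = 81 j$ ($N{\left(j \right)} = j 81 = 81 j$)
$\left(E{\left(1 \right)} - 109 \left(- \frac{113}{161} - \frac{95}{-17}\right)\right) + N{\left(-71 \right)} = \left(-13 - 109 \left(- \frac{113}{161} - \frac{95}{-17}\right)\right) + 81 \left(-71\right) = \left(-13 - 109 \left(\left(-113\right) \frac{1}{161} - - \frac{95}{17}\right)\right) - 5751 = \left(-13 - 109 \left(- \frac{113}{161} + \frac{95}{17}\right)\right) - 5751 = \left(-13 - \frac{1457766}{2737}\right) - 5751 = - \frac{1493347}{2737} - 5751 = - \frac{17233834}{2737}$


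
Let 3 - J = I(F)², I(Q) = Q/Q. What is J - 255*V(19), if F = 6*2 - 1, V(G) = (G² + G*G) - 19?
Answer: -179263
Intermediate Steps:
V(G) = -19 + 2*G² (V(G) = (G² + G²) - 19 = 2*G² - 19 = -19 + 2*G²)
F = 11 (F = 12 - 1 = 11)
I(Q) = 1
J = 2 (J = 3 - 1*1² = 3 - 1*1 = 3 - 1 = 2)
J - 255*V(19) = 2 - 255*(-19 + 2*19²) = 2 - 255*(-19 + 2*361) = 2 - 255*(-19 + 722) = 2 - 255*703 = 2 - 179265 = -179263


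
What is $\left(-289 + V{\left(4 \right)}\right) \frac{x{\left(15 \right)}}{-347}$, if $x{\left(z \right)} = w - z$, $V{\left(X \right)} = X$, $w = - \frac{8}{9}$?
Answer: $- \frac{13585}{1041} \approx -13.05$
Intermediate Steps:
$w = - \frac{8}{9}$ ($w = \left(-8\right) \frac{1}{9} = - \frac{8}{9} \approx -0.88889$)
$x{\left(z \right)} = - \frac{8}{9} - z$
$\left(-289 + V{\left(4 \right)}\right) \frac{x{\left(15 \right)}}{-347} = \left(-289 + 4\right) \frac{- \frac{8}{9} - 15}{-347} = - 285 \left(- \frac{8}{9} - 15\right) \left(- \frac{1}{347}\right) = - 285 \left(\left(- \frac{143}{9}\right) \left(- \frac{1}{347}\right)\right) = \left(-285\right) \frac{143}{3123} = - \frac{13585}{1041}$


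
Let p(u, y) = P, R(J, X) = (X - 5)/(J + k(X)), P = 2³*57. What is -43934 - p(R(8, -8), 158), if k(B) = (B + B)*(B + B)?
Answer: -44390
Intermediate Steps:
k(B) = 4*B² (k(B) = (2*B)*(2*B) = 4*B²)
P = 456 (P = 8*57 = 456)
R(J, X) = (-5 + X)/(J + 4*X²) (R(J, X) = (X - 5)/(J + 4*X²) = (-5 + X)/(J + 4*X²))
p(u, y) = 456
-43934 - p(R(8, -8), 158) = -43934 - 1*456 = -43934 - 456 = -44390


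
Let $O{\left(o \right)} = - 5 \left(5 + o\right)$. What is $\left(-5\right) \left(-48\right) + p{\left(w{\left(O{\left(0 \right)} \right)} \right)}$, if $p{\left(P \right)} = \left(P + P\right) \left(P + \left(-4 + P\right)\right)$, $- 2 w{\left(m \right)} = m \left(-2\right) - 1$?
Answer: $2837$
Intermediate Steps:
$O{\left(o \right)} = -25 - 5 o$
$w{\left(m \right)} = \frac{1}{2} + m$ ($w{\left(m \right)} = - \frac{m \left(-2\right) - 1}{2} = - \frac{- 2 m - 1}{2} = - \frac{-1 - 2 m}{2} = \frac{1}{2} + m$)
$p{\left(P \right)} = 2 P \left(-4 + 2 P\right)$
$\left(-5\right) \left(-48\right) + p{\left(w{\left(O{\left(0 \right)} \right)} \right)} = \left(-5\right) \left(-48\right) + 4 \left(\frac{1}{2} - 25\right) \left(-2 + \left(\frac{1}{2} - 25\right)\right) = 240 + 4 \left(\frac{1}{2} + \left(-25 + 0\right)\right) \left(-2 + \left(\frac{1}{2} + \left(-25 + 0\right)\right)\right) = 240 + 4 \left(\frac{1}{2} - 25\right) \left(-2 + \left(\frac{1}{2} - 25\right)\right) = 240 + 4 \left(- \frac{49}{2}\right) \left(-2 - \frac{49}{2}\right) = 240 + 4 \left(- \frac{49}{2}\right) \left(- \frac{53}{2}\right) = 240 + 2597 = 2837$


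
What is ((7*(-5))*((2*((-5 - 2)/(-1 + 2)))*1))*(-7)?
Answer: -3430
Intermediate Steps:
((7*(-5))*((2*((-5 - 2)/(-1 + 2)))*1))*(-7) = -35*2*(-7/1)*(-7) = -35*2*(-7*1)*(-7) = -35*2*(-7)*(-7) = -(-490)*(-7) = -35*(-14)*(-7) = 490*(-7) = -3430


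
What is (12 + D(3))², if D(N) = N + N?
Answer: 324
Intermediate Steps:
D(N) = 2*N
(12 + D(3))² = (12 + 2*3)² = (12 + 6)² = 18² = 324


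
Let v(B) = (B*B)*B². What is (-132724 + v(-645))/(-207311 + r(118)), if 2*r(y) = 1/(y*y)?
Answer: -4819839047707048/5773196727 ≈ -8.3487e+5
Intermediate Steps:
r(y) = 1/(2*y²) (r(y) = (1/(y*y))/2 = 1/(2*y²))
v(B) = B⁴ (v(B) = B²*B² = B⁴)
(-132724 + v(-645))/(-207311 + r(118)) = (-132724 + (-645)⁴)/(-207311 + (½)/118²) = (-132724 + 173076800625)/(-207311 + (½)*(1/13924)) = 173076667901/(-207311 + 1/27848) = 173076667901/(-5773196727/27848) = 173076667901*(-27848/5773196727) = -4819839047707048/5773196727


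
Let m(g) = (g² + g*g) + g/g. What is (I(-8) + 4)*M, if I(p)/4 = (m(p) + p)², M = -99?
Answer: -5798232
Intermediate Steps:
m(g) = 1 + 2*g² (m(g) = (g² + g²) + 1 = 2*g² + 1 = 1 + 2*g²)
I(p) = 4*(1 + p + 2*p²)² (I(p) = 4*((1 + 2*p²) + p)² = 4*(1 + p + 2*p²)²)
(I(-8) + 4)*M = (4*(1 - 8 + 2*(-8)²)² + 4)*(-99) = (4*(1 - 8 + 2*64)² + 4)*(-99) = (4*(1 - 8 + 128)² + 4)*(-99) = (4*121² + 4)*(-99) = (4*14641 + 4)*(-99) = (58564 + 4)*(-99) = 58568*(-99) = -5798232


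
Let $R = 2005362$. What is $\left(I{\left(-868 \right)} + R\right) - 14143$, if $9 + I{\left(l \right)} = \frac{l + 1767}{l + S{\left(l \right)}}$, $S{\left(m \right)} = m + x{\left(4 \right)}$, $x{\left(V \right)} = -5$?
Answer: $\frac{3466695711}{1741} \approx 1.9912 \cdot 10^{6}$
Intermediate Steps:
$S{\left(m \right)} = -5 + m$ ($S{\left(m \right)} = m - 5 = -5 + m$)
$I{\left(l \right)} = -9 + \frac{1767 + l}{-5 + 2 l}$ ($I{\left(l \right)} = -9 + \frac{l + 1767}{l + \left(-5 + l\right)} = -9 + \frac{1767 + l}{-5 + 2 l}$)
$\left(I{\left(-868 \right)} + R\right) - 14143 = \left(\frac{1812 - -14756}{-5 + 2 \left(-868\right)} + 2005362\right) - 14143 = \left(\frac{1812 + 14756}{-5 - 1736} + 2005362\right) - 14143 = \left(\frac{1}{-1741} \cdot 16568 + 2005362\right) - 14143 = \left(\left(- \frac{1}{1741}\right) 16568 + 2005362\right) - 14143 = \left(- \frac{16568}{1741} + 2005362\right) - 14143 = \frac{3491318674}{1741} - 14143 = \frac{3466695711}{1741}$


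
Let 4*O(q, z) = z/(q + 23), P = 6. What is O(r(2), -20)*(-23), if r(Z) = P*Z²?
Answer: 115/47 ≈ 2.4468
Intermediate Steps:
r(Z) = 6*Z²
O(q, z) = z/(4*(23 + q)) (O(q, z) = (z/(q + 23))/4 = (z/(23 + q))/4 = z/(4*(23 + q)))
O(r(2), -20)*(-23) = ((¼)*(-20)/(23 + 6*2²))*(-23) = ((¼)*(-20)/(23 + 6*4))*(-23) = ((¼)*(-20)/(23 + 24))*(-23) = ((¼)*(-20)/47)*(-23) = ((¼)*(-20)*(1/47))*(-23) = -5/47*(-23) = 115/47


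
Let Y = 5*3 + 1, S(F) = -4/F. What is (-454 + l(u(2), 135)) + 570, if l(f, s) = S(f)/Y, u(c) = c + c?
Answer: 1855/16 ≈ 115.94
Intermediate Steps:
Y = 16 (Y = 15 + 1 = 16)
u(c) = 2*c
l(f, s) = -1/(4*f) (l(f, s) = -4/f/16 = -4/f*(1/16) = -1/(4*f))
(-454 + l(u(2), 135)) + 570 = (-454 - 1/(4*(2*2))) + 570 = (-454 - 1/4/4) + 570 = (-454 - 1/4*1/4) + 570 = (-454 - 1/16) + 570 = -7265/16 + 570 = 1855/16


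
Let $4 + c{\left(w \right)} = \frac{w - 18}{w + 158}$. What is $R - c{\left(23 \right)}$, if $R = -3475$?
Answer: $- \frac{628256}{181} \approx -3471.0$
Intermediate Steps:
$c{\left(w \right)} = -4 + \frac{-18 + w}{158 + w}$ ($c{\left(w \right)} = -4 + \frac{w - 18}{w + 158} = -4 + \frac{-18 + w}{158 + w}$)
$R - c{\left(23 \right)} = -3475 - \frac{-650 - 69}{158 + 23} = -3475 - \frac{-650 - 69}{181} = -3475 - \frac{1}{181} \left(-719\right) = -3475 - - \frac{719}{181} = -3475 + \frac{719}{181} = - \frac{628256}{181}$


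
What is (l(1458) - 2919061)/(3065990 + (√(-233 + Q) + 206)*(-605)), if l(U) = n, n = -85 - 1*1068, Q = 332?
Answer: -1717880130208/1730312482625 - 1060037682*√11/1730312482625 ≈ -0.99485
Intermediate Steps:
n = -1153 (n = -85 - 1068 = -1153)
l(U) = -1153
(l(1458) - 2919061)/(3065990 + (√(-233 + Q) + 206)*(-605)) = (-1153 - 2919061)/(3065990 + (√(-233 + 332) + 206)*(-605)) = -2920214/(3065990 + (√99 + 206)*(-605)) = -2920214/(3065990 + (3*√11 + 206)*(-605)) = -2920214/(3065990 + (206 + 3*√11)*(-605)) = -2920214/(3065990 + (-124630 - 1815*√11)) = -2920214/(2941360 - 1815*√11)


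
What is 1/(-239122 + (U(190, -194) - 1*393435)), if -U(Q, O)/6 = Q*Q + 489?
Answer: -1/852091 ≈ -1.1736e-6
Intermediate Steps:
U(Q, O) = -2934 - 6*Q**2 (U(Q, O) = -6*(Q*Q + 489) = -6*(Q**2 + 489) = -6*(489 + Q**2) = -2934 - 6*Q**2)
1/(-239122 + (U(190, -194) - 1*393435)) = 1/(-239122 + ((-2934 - 6*190**2) - 1*393435)) = 1/(-239122 + ((-2934 - 6*36100) - 393435)) = 1/(-239122 + ((-2934 - 216600) - 393435)) = 1/(-239122 + (-219534 - 393435)) = 1/(-239122 - 612969) = 1/(-852091) = -1/852091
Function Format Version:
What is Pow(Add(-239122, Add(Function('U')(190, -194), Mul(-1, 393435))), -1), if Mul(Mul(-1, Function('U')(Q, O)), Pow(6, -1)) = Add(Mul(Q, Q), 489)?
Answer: Rational(-1, 852091) ≈ -1.1736e-6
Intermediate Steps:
Function('U')(Q, O) = Add(-2934, Mul(-6, Pow(Q, 2))) (Function('U')(Q, O) = Mul(-6, Add(Mul(Q, Q), 489)) = Mul(-6, Add(Pow(Q, 2), 489)) = Mul(-6, Add(489, Pow(Q, 2))) = Add(-2934, Mul(-6, Pow(Q, 2))))
Pow(Add(-239122, Add(Function('U')(190, -194), Mul(-1, 393435))), -1) = Pow(Add(-239122, Add(Add(-2934, Mul(-6, Pow(190, 2))), Mul(-1, 393435))), -1) = Pow(Add(-239122, Add(Add(-2934, Mul(-6, 36100)), -393435)), -1) = Pow(Add(-239122, Add(Add(-2934, -216600), -393435)), -1) = Pow(Add(-239122, Add(-219534, -393435)), -1) = Pow(Add(-239122, -612969), -1) = Pow(-852091, -1) = Rational(-1, 852091)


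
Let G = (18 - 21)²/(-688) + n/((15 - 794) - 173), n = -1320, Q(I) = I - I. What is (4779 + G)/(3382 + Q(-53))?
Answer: 391378737/276891104 ≈ 1.4135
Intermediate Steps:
Q(I) = 0
G = 112449/81872 (G = (18 - 21)²/(-688) - 1320/((15 - 794) - 173) = (-3)²*(-1/688) - 1320/(-779 - 173) = 9*(-1/688) - 1320/(-952) = -9/688 - 1320*(-1/952) = -9/688 + 165/119 = 112449/81872 ≈ 1.3735)
(4779 + G)/(3382 + Q(-53)) = (4779 + 112449/81872)/(3382 + 0) = (391378737/81872)/3382 = (391378737/81872)*(1/3382) = 391378737/276891104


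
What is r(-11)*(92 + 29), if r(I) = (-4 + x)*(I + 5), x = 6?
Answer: -1452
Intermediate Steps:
r(I) = 10 + 2*I (r(I) = (-4 + 6)*(I + 5) = 2*(5 + I) = 10 + 2*I)
r(-11)*(92 + 29) = (10 + 2*(-11))*(92 + 29) = (10 - 22)*121 = -12*121 = -1452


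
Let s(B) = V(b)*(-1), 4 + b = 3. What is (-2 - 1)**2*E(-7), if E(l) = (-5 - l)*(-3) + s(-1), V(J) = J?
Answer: -45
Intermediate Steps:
b = -1 (b = -4 + 3 = -1)
s(B) = 1 (s(B) = -1*(-1) = 1)
E(l) = 16 + 3*l (E(l) = (-5 - l)*(-3) + 1 = (15 + 3*l) + 1 = 16 + 3*l)
(-2 - 1)**2*E(-7) = (-2 - 1)**2*(16 + 3*(-7)) = (-3)**2*(16 - 21) = 9*(-5) = -45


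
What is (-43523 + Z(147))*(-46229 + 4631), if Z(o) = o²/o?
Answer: 1804354848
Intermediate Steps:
Z(o) = o
(-43523 + Z(147))*(-46229 + 4631) = (-43523 + 147)*(-46229 + 4631) = -43376*(-41598) = 1804354848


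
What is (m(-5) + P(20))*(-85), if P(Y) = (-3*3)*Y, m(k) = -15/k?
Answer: 15045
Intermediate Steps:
P(Y) = -9*Y
(m(-5) + P(20))*(-85) = (-15/(-5) - 9*20)*(-85) = (-15*(-1/5) - 180)*(-85) = (3 - 180)*(-85) = -177*(-85) = 15045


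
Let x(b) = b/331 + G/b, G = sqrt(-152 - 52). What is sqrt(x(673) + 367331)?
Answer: sqrt(18228297206075766 + 147469106*I*sqrt(51))/222763 ≈ 606.08 + 1.7508e-5*I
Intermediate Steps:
G = 2*I*sqrt(51) (G = sqrt(-204) = 2*I*sqrt(51) ≈ 14.283*I)
x(b) = b/331 + 2*I*sqrt(51)/b (x(b) = b/331 + (2*I*sqrt(51))/b = b*(1/331) + 2*I*sqrt(51)/b = b/331 + 2*I*sqrt(51)/b)
sqrt(x(673) + 367331) = sqrt(((1/331)*673 + 2*I*sqrt(51)/673) + 367331) = sqrt((673/331 + 2*I*sqrt(51)*(1/673)) + 367331) = sqrt((673/331 + 2*I*sqrt(51)/673) + 367331) = sqrt(121587234/331 + 2*I*sqrt(51)/673)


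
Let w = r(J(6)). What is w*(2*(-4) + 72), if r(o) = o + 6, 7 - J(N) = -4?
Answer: 1088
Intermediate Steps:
J(N) = 11 (J(N) = 7 - 1*(-4) = 7 + 4 = 11)
r(o) = 6 + o
w = 17 (w = 6 + 11 = 17)
w*(2*(-4) + 72) = 17*(2*(-4) + 72) = 17*(-8 + 72) = 17*64 = 1088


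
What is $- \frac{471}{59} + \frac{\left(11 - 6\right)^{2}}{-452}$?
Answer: $- \frac{214367}{26668} \approx -8.0384$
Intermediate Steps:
$- \frac{471}{59} + \frac{\left(11 - 6\right)^{2}}{-452} = \left(-471\right) \frac{1}{59} + 5^{2} \left(- \frac{1}{452}\right) = - \frac{471}{59} + 25 \left(- \frac{1}{452}\right) = - \frac{471}{59} - \frac{25}{452} = - \frac{214367}{26668}$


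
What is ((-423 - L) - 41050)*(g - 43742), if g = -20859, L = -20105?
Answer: 1380394168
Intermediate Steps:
((-423 - L) - 41050)*(g - 43742) = ((-423 - 1*(-20105)) - 41050)*(-20859 - 43742) = ((-423 + 20105) - 41050)*(-64601) = (19682 - 41050)*(-64601) = -21368*(-64601) = 1380394168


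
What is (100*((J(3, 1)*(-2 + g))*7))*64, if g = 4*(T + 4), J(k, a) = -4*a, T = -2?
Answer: -1075200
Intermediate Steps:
g = 8 (g = 4*(-2 + 4) = 4*2 = 8)
(100*((J(3, 1)*(-2 + g))*7))*64 = (100*(((-4*1)*(-2 + 8))*7))*64 = (100*(-4*6*7))*64 = (100*(-24*7))*64 = (100*(-168))*64 = -16800*64 = -1075200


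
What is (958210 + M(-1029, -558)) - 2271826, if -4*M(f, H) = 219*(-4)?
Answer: -1313397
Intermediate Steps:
M(f, H) = 219 (M(f, H) = -219*(-4)/4 = -¼*(-876) = 219)
(958210 + M(-1029, -558)) - 2271826 = (958210 + 219) - 2271826 = 958429 - 2271826 = -1313397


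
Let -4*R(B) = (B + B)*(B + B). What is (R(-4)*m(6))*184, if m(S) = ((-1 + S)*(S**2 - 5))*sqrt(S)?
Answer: -456320*sqrt(6) ≈ -1.1178e+6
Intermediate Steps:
R(B) = -B**2 (R(B) = -(B + B)*(B + B)/4 = -2*B*2*B/4 = -B**2)
m(S) = sqrt(S)*(-1 + S)*(-5 + S**2) (m(S) = ((-1 + S)*(-5 + S**2))*sqrt(S) = sqrt(S)*(-1 + S)*(-5 + S**2))
(R(-4)*m(6))*184 = ((-1*(-4)**2)*(sqrt(6)*(5 + 6**3 - 1*6**2 - 5*6)))*184 = ((-1*16)*(sqrt(6)*(5 + 216 - 1*36 - 30)))*184 = -16*sqrt(6)*(5 + 216 - 36 - 30)*184 = -16*sqrt(6)*155*184 = -2480*sqrt(6)*184 = -456320*sqrt(6)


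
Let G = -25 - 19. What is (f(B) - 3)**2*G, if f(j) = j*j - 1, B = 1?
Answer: -396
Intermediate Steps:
G = -44
f(j) = -1 + j**2 (f(j) = j**2 - 1 = -1 + j**2)
(f(B) - 3)**2*G = ((-1 + 1**2) - 3)**2*(-44) = ((-1 + 1) - 3)**2*(-44) = (0 - 3)**2*(-44) = (-3)**2*(-44) = 9*(-44) = -396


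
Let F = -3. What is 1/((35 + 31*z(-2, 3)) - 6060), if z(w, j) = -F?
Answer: -1/5932 ≈ -0.00016858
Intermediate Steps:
z(w, j) = 3 (z(w, j) = -1*(-3) = 3)
1/((35 + 31*z(-2, 3)) - 6060) = 1/((35 + 31*3) - 6060) = 1/((35 + 93) - 6060) = 1/(128 - 6060) = 1/(-5932) = -1/5932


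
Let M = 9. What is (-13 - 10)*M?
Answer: -207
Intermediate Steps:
(-13 - 10)*M = (-13 - 10)*9 = -23*9 = -207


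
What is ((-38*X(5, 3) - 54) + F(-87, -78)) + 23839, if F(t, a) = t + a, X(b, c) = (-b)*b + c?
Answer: 24456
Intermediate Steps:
X(b, c) = c - b² (X(b, c) = -b² + c = c - b²)
F(t, a) = a + t
((-38*X(5, 3) - 54) + F(-87, -78)) + 23839 = ((-38*(3 - 1*5²) - 54) + (-78 - 87)) + 23839 = ((-38*(3 - 1*25) - 54) - 165) + 23839 = ((-38*(3 - 25) - 54) - 165) + 23839 = ((-38*(-22) - 54) - 165) + 23839 = ((836 - 54) - 165) + 23839 = (782 - 165) + 23839 = 617 + 23839 = 24456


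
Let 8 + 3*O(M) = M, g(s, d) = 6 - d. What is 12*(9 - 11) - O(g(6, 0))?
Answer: -70/3 ≈ -23.333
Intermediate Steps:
O(M) = -8/3 + M/3
12*(9 - 11) - O(g(6, 0)) = 12*(9 - 11) - (-8/3 + (6 - 1*0)/3) = 12*(-2) - (-8/3 + (6 + 0)/3) = -24 - (-8/3 + (1/3)*6) = -24 - (-8/3 + 2) = -24 - 1*(-2/3) = -24 + 2/3 = -70/3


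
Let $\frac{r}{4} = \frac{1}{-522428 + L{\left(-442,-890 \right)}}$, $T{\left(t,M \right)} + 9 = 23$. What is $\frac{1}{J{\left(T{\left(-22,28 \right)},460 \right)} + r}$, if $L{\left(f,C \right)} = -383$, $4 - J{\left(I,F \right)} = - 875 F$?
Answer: $\frac{522811}{210433518740} \approx 2.4844 \cdot 10^{-6}$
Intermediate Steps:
$T{\left(t,M \right)} = 14$ ($T{\left(t,M \right)} = -9 + 23 = 14$)
$J{\left(I,F \right)} = 4 + 875 F$ ($J{\left(I,F \right)} = 4 - - 875 F = 4 + 875 F$)
$r = - \frac{4}{522811}$ ($r = \frac{4}{-522428 - 383} = \frac{4}{-522811} = 4 \left(- \frac{1}{522811}\right) = - \frac{4}{522811} \approx -7.6509 \cdot 10^{-6}$)
$\frac{1}{J{\left(T{\left(-22,28 \right)},460 \right)} + r} = \frac{1}{\left(4 + 875 \cdot 460\right) - \frac{4}{522811}} = \frac{1}{\left(4 + 402500\right) - \frac{4}{522811}} = \frac{1}{402504 - \frac{4}{522811}} = \frac{1}{\frac{210433518740}{522811}} = \frac{522811}{210433518740}$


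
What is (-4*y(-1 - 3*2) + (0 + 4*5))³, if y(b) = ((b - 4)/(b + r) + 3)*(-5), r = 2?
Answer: 1906624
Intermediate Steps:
y(b) = -15 - 5*(-4 + b)/(2 + b) (y(b) = ((b - 4)/(b + 2) + 3)*(-5) = ((-4 + b)/(2 + b) + 3)*(-5) = (3 + (-4 + b)/(2 + b))*(-5) = -15 - 5*(-4 + b)/(2 + b))
(-4*y(-1 - 3*2) + (0 + 4*5))³ = (-40*(-1 - 2*(-1 - 3*2))/(2 + (-1 - 3*2)) + (0 + 4*5))³ = (-40*(-1 - 2*(-1 - 6))/(2 + (-1 - 6)) + (0 + 20))³ = (-40*(-1 - 2*(-7))/(2 - 7) + 20)³ = (-40*(-1 + 14)/(-5) + 20)³ = (-40*(-1)*13/5 + 20)³ = (-4*(-26) + 20)³ = (104 + 20)³ = 124³ = 1906624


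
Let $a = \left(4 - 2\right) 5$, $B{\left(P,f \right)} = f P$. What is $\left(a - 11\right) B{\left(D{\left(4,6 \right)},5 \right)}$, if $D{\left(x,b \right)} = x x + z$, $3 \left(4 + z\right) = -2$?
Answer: $- \frac{170}{3} \approx -56.667$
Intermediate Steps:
$z = - \frac{14}{3}$ ($z = -4 + \frac{1}{3} \left(-2\right) = -4 - \frac{2}{3} = - \frac{14}{3} \approx -4.6667$)
$D{\left(x,b \right)} = - \frac{14}{3} + x^{2}$ ($D{\left(x,b \right)} = x x - \frac{14}{3} = x^{2} - \frac{14}{3} = - \frac{14}{3} + x^{2}$)
$B{\left(P,f \right)} = P f$
$a = 10$ ($a = 2 \cdot 5 = 10$)
$\left(a - 11\right) B{\left(D{\left(4,6 \right)},5 \right)} = \left(10 - 11\right) \left(- \frac{14}{3} + 4^{2}\right) 5 = - \left(- \frac{14}{3} + 16\right) 5 = - \frac{34 \cdot 5}{3} = \left(-1\right) \frac{170}{3} = - \frac{170}{3}$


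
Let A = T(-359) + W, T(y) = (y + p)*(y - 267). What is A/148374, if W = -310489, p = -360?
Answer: 46535/49458 ≈ 0.94090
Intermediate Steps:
T(y) = (-360 + y)*(-267 + y) (T(y) = (y - 360)*(y - 267) = (-360 + y)*(-267 + y))
A = 139605 (A = (96120 + (-359)² - 627*(-359)) - 310489 = (96120 + 128881 + 225093) - 310489 = 450094 - 310489 = 139605)
A/148374 = 139605/148374 = 139605*(1/148374) = 46535/49458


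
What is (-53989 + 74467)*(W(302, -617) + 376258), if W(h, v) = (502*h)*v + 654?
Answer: -1907786917368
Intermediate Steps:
W(h, v) = 654 + 502*h*v (W(h, v) = 502*h*v + 654 = 654 + 502*h*v)
(-53989 + 74467)*(W(302, -617) + 376258) = (-53989 + 74467)*((654 + 502*302*(-617)) + 376258) = 20478*((654 - 93539668) + 376258) = 20478*(-93539014 + 376258) = 20478*(-93162756) = -1907786917368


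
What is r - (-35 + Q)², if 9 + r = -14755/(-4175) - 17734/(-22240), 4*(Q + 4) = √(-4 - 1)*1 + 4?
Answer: -1344827491/928520 + 19*I*√5 ≈ -1448.4 + 42.485*I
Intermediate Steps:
Q = -3 + I*√5/4 (Q = -4 + (√(-4 - 1)*1 + 4)/4 = -4 + (√(-5)*1 + 4)/4 = -4 + ((I*√5)*1 + 4)/4 = -4 + (I*√5 + 4)/4 = -4 + (4 + I*√5)/4 = -4 + (1 + I*√5/4) = -3 + I*√5/4 ≈ -3.0 + 0.55902*I)
r = -8669547/1857040 (r = -9 + (-14755/(-4175) - 17734/(-22240)) = -9 + (-14755*(-1/4175) - 17734*(-1/22240)) = -9 + (2951/835 + 8867/11120) = -9 + 8043813/1857040 = -8669547/1857040 ≈ -4.6685)
r - (-35 + Q)² = -8669547/1857040 - (-35 + (-3 + I*√5/4))² = -8669547/1857040 - (-38 + I*√5/4)²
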